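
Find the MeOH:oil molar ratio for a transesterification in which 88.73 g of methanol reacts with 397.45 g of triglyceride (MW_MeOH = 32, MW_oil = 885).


Molar ratio = n_MeOH / n_oil = (MeOH/32) / (oil/885) = (MeOH * 885) / (32 * oil)
= (88.73 * 885) / (32 * 397.45)
= 6.1742

6.1742


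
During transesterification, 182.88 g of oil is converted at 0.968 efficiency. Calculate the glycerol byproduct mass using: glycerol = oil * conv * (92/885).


glycerol = oil * conv * (92/885)
= 182.88 * 0.968 * 92 / 885
= 18.4029 g

18.4029 g


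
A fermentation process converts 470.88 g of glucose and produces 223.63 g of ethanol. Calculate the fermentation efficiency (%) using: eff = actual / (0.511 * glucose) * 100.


Fermentation efficiency = (actual / (0.511 * glucose)) * 100
= (223.63 / (0.511 * 470.88)) * 100
= 92.9392%

92.9392%


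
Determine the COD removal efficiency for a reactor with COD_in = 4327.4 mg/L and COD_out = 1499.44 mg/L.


eta = (COD_in - COD_out) / COD_in * 100
= (4327.4 - 1499.44) / 4327.4 * 100
= 65.3501%

65.3501%


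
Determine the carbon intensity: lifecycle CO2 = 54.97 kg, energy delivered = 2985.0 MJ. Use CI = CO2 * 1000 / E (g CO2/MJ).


CI = CO2 * 1000 / E
= 54.97 * 1000 / 2985.0
= 18.4154 g CO2/MJ

18.4154 g CO2/MJ


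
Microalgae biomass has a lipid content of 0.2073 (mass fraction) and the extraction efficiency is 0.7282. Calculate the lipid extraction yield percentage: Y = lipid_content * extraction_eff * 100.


Y = lipid_content * extraction_eff * 100
= 0.2073 * 0.7282 * 100
= 15.0956%

15.0956%


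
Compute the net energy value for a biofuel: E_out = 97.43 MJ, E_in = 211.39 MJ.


NEV = E_out - E_in
= 97.43 - 211.39
= -113.9600 MJ

-113.9600 MJ


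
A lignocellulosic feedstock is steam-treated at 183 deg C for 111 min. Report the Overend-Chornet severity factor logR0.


logR0 = log10(t * exp((T - 100) / 14.75))
= log10(111 * exp((183 - 100) / 14.75))
= 4.4891

4.4891


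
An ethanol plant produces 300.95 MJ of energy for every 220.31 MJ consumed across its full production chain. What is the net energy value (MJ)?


NEV = E_out - E_in
= 300.95 - 220.31
= 80.6400 MJ

80.6400 MJ


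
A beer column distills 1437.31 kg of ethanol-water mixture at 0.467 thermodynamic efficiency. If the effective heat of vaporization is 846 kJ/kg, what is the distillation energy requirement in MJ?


E = m * 846 / (eta * 1000)
= 1437.31 * 846 / (0.467 * 1000)
= 2603.7779 MJ

2603.7779 MJ


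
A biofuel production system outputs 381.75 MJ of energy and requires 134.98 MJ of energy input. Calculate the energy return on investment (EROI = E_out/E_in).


EROI = E_out / E_in
= 381.75 / 134.98
= 2.8282

2.8282


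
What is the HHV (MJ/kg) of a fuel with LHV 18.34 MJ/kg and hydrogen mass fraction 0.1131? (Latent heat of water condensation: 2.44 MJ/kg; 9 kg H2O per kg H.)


HHV = LHV + H_frac * 9 * 2.44
= 18.34 + 0.1131 * 9 * 2.44
= 20.8237 MJ/kg

20.8237 MJ/kg


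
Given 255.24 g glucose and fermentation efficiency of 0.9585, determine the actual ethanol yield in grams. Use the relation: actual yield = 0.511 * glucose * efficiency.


Actual ethanol: m = 0.511 * 255.24 * 0.9585
m = 125.0149 g

125.0149 g


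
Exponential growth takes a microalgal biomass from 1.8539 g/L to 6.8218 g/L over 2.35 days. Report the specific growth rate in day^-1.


mu = ln(X2/X1) / dt
= ln(6.8218/1.8539) / 2.35
= 0.5544 per day

0.5544 per day


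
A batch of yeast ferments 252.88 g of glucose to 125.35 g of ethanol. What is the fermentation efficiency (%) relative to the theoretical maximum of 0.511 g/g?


Fermentation efficiency = (actual / (0.511 * glucose)) * 100
= (125.35 / (0.511 * 252.88)) * 100
= 97.0038%

97.0038%


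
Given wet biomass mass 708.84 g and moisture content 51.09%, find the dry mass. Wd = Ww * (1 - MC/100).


Wd = Ww * (1 - MC/100)
= 708.84 * (1 - 51.09/100)
= 346.6936 g

346.6936 g


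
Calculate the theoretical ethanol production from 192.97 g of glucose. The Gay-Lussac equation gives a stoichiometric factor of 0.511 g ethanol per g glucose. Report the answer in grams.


Theoretical ethanol yield: m_EtOH = 0.511 * m_glucose
m_EtOH = 0.511 * 192.97 = 98.6077 g

98.6077 g


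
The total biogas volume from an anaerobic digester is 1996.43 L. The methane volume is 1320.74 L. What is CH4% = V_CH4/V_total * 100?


CH4% = V_CH4 / V_total * 100
= 1320.74 / 1996.43 * 100
= 66.1551%

66.1551%


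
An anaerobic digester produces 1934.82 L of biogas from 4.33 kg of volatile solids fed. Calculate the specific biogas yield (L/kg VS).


Y = V / VS
= 1934.82 / 4.33
= 446.8406 L/kg VS

446.8406 L/kg VS


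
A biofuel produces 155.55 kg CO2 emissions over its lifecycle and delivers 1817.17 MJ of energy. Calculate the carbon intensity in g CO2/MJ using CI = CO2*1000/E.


CI = CO2 * 1000 / E
= 155.55 * 1000 / 1817.17
= 85.6001 g CO2/MJ

85.6001 g CO2/MJ


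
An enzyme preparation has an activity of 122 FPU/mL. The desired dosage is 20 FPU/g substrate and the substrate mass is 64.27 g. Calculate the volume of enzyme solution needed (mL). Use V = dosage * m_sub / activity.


V = dosage * m_sub / activity
V = 20 * 64.27 / 122
V = 10.5361 mL

10.5361 mL


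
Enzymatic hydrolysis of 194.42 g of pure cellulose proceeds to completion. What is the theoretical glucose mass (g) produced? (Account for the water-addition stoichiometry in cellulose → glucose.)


glucose = cellulose * 180/162
= 194.42 * 180/162
= 216.0222 g

216.0222 g


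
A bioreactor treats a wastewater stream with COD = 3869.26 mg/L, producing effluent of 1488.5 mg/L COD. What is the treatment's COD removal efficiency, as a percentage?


eta = (COD_in - COD_out) / COD_in * 100
= (3869.26 - 1488.5) / 3869.26 * 100
= 61.5301%

61.5301%


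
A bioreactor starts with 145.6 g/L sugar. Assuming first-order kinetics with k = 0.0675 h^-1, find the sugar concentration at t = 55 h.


S = S0 * exp(-k * t)
S = 145.6 * exp(-0.0675 * 55)
S = 3.5550 g/L

3.5550 g/L


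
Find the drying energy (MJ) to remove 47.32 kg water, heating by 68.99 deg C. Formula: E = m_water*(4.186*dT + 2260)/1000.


E = m_water * (4.186 * dT + 2260) / 1000
= 47.32 * (4.186 * 68.99 + 2260) / 1000
= 120.6088 MJ

120.6088 MJ


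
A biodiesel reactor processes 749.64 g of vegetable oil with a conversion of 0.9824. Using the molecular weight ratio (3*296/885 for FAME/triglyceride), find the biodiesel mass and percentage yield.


m_FAME = oil * conv * (3 * 296 / 885) = oil * conv * (888/885)
= 749.64 * 0.9824 * 888 / 885
= 738.9428 g
Y = m_FAME / oil * 100 = conv * (888/885) * 100
= 0.9824 * 888 / 885 * 100
= 98.57%

738.9428 g FAME; Y = 98.57%


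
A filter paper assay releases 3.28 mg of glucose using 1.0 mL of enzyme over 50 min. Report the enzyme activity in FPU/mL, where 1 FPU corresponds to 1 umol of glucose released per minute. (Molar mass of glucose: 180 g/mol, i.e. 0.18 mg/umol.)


Activity = glucose_mg / (0.18 mg/umol * V_mL * t_min)
= 3.28 / (0.18 * 1.0 * 50)
= 0.3644 FPU/mL

0.3644 FPU/mL


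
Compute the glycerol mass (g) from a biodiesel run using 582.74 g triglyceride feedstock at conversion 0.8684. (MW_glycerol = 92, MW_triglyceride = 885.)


glycerol = oil * conv * (92/885)
= 582.74 * 0.8684 * 92 / 885
= 52.6065 g

52.6065 g


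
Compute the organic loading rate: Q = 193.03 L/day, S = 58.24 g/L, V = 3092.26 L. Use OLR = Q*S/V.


OLR = Q * S / V
= 193.03 * 58.24 / 3092.26
= 3.6356 g/L/day

3.6356 g/L/day


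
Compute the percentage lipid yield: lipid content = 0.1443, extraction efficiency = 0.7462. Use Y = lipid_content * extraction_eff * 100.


Y = lipid_content * extraction_eff * 100
= 0.1443 * 0.7462 * 100
= 10.7677%

10.7677%


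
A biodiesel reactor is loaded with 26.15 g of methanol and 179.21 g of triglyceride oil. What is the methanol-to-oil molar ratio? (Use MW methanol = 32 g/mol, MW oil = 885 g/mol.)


Molar ratio = n_MeOH / n_oil = (MeOH/32) / (oil/885) = (MeOH * 885) / (32 * oil)
= (26.15 * 885) / (32 * 179.21)
= 4.0356

4.0356


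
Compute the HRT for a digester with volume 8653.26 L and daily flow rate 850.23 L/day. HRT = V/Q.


HRT = V / Q
= 8653.26 / 850.23
= 10.1776 days

10.1776 days


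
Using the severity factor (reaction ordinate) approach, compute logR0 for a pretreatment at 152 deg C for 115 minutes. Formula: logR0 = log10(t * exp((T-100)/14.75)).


logR0 = log10(t * exp((T - 100) / 14.75))
= log10(115 * exp((152 - 100) / 14.75))
= 3.5918

3.5918


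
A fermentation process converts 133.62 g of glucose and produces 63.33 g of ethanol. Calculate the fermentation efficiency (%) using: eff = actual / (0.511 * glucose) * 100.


Fermentation efficiency = (actual / (0.511 * glucose)) * 100
= (63.33 / (0.511 * 133.62)) * 100
= 92.7507%

92.7507%


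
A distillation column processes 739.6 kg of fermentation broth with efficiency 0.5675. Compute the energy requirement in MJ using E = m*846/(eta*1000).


E = m * 846 / (eta * 1000)
= 739.6 * 846 / (0.5675 * 1000)
= 1102.5579 MJ

1102.5579 MJ


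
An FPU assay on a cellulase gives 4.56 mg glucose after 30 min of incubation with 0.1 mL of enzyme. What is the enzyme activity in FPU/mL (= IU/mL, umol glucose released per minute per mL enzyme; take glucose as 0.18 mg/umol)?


Activity = glucose_mg / (0.18 mg/umol * V_mL * t_min)
= 4.56 / (0.18 * 0.1 * 30)
= 8.4444 FPU/mL

8.4444 FPU/mL


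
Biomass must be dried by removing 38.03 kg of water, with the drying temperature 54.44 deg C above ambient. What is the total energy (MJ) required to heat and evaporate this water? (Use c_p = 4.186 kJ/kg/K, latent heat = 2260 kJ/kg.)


E = m_water * (4.186 * dT + 2260) / 1000
= 38.03 * (4.186 * 54.44 + 2260) / 1000
= 94.6143 MJ

94.6143 MJ


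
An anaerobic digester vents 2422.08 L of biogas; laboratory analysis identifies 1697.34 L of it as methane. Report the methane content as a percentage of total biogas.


CH4% = V_CH4 / V_total * 100
= 1697.34 / 2422.08 * 100
= 70.0778%

70.0778%


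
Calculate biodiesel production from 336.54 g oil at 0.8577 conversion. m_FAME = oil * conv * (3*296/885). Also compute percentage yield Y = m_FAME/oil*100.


m_FAME = oil * conv * (3 * 296 / 885) = oil * conv * (888/885)
= 336.54 * 0.8577 * 888 / 885
= 289.6288 g
Y = m_FAME / oil * 100 = conv * (888/885) * 100
= 0.8577 * 888 / 885 * 100
= 86.06%

289.6288 g FAME; Y = 86.06%


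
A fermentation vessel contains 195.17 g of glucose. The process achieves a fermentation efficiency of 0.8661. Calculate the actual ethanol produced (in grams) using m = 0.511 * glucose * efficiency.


Actual ethanol: m = 0.511 * 195.17 * 0.8661
m = 86.3778 g

86.3778 g


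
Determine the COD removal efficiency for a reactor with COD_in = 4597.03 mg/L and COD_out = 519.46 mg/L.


eta = (COD_in - COD_out) / COD_in * 100
= (4597.03 - 519.46) / 4597.03 * 100
= 88.7001%

88.7001%


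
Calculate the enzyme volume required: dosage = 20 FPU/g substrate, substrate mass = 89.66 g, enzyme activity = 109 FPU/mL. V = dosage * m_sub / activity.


V = dosage * m_sub / activity
V = 20 * 89.66 / 109
V = 16.4514 mL

16.4514 mL


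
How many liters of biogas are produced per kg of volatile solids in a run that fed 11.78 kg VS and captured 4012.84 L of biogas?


Y = V / VS
= 4012.84 / 11.78
= 340.6486 L/kg VS

340.6486 L/kg VS


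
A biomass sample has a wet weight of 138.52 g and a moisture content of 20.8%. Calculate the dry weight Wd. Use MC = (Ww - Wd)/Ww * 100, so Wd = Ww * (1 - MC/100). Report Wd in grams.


Wd = Ww * (1 - MC/100)
= 138.52 * (1 - 20.8/100)
= 109.7078 g

109.7078 g


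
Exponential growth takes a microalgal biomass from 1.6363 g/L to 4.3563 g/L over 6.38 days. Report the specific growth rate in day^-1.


mu = ln(X2/X1) / dt
= ln(4.3563/1.6363) / 6.38
= 0.1535 per day

0.1535 per day


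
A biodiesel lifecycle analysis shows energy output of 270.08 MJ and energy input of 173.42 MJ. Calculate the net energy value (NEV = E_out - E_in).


NEV = E_out - E_in
= 270.08 - 173.42
= 96.6600 MJ

96.6600 MJ


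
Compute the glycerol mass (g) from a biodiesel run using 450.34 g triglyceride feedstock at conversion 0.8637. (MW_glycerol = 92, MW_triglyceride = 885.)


glycerol = oil * conv * (92/885)
= 450.34 * 0.8637 * 92 / 885
= 40.4341 g

40.4341 g


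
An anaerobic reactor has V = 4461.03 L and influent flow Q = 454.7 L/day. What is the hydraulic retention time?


HRT = V / Q
= 4461.03 / 454.7
= 9.8109 days

9.8109 days


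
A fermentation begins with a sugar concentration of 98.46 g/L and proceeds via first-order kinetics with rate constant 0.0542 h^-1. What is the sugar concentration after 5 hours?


S = S0 * exp(-k * t)
S = 98.46 * exp(-0.0542 * 5)
S = 75.0872 g/L

75.0872 g/L


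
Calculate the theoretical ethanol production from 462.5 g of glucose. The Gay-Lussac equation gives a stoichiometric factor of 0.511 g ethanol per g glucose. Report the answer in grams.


Theoretical ethanol yield: m_EtOH = 0.511 * m_glucose
m_EtOH = 0.511 * 462.5 = 236.3375 g

236.3375 g


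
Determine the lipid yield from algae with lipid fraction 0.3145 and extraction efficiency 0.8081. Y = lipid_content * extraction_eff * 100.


Y = lipid_content * extraction_eff * 100
= 0.3145 * 0.8081 * 100
= 25.4147%

25.4147%


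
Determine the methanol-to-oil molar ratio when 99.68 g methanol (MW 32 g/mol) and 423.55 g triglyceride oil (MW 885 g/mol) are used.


Molar ratio = n_MeOH / n_oil = (MeOH/32) / (oil/885) = (MeOH * 885) / (32 * oil)
= (99.68 * 885) / (32 * 423.55)
= 6.5087

6.5087


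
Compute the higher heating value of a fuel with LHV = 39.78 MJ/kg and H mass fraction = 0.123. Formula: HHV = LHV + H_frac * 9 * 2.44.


HHV = LHV + H_frac * 9 * 2.44
= 39.78 + 0.123 * 9 * 2.44
= 42.4811 MJ/kg

42.4811 MJ/kg


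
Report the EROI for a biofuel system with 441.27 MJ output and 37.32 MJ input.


EROI = E_out / E_in
= 441.27 / 37.32
= 11.8240

11.8240


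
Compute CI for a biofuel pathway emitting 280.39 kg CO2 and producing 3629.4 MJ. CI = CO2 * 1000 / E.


CI = CO2 * 1000 / E
= 280.39 * 1000 / 3629.4
= 77.2552 g CO2/MJ

77.2552 g CO2/MJ


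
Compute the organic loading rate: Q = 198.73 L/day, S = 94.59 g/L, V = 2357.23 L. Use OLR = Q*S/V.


OLR = Q * S / V
= 198.73 * 94.59 / 2357.23
= 7.9746 g/L/day

7.9746 g/L/day


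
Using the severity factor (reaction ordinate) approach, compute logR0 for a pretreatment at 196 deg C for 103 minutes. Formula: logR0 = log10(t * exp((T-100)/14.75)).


logR0 = log10(t * exp((T - 100) / 14.75))
= log10(103 * exp((196 - 100) / 14.75))
= 4.8394

4.8394


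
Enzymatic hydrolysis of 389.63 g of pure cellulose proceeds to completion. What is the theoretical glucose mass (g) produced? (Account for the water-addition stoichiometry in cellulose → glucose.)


glucose = cellulose * 180/162
= 389.63 * 180/162
= 432.9222 g

432.9222 g


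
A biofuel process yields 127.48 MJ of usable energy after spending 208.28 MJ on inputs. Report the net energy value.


NEV = E_out - E_in
= 127.48 - 208.28
= -80.8000 MJ

-80.8000 MJ


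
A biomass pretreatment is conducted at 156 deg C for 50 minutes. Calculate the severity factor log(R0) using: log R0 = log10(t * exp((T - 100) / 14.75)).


logR0 = log10(t * exp((T - 100) / 14.75))
= log10(50 * exp((156 - 100) / 14.75))
= 3.3478

3.3478


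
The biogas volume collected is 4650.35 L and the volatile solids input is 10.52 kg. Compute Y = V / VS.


Y = V / VS
= 4650.35 / 10.52
= 442.0485 L/kg VS

442.0485 L/kg VS


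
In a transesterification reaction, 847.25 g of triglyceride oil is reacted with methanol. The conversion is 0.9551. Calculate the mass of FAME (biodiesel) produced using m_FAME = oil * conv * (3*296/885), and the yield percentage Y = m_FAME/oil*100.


m_FAME = oil * conv * (3 * 296 / 885) = oil * conv * (888/885)
= 847.25 * 0.9551 * 888 / 885
= 811.9516 g
Y = m_FAME / oil * 100 = conv * (888/885) * 100
= 0.9551 * 888 / 885 * 100
= 95.83%

811.9516 g FAME; Y = 95.83%


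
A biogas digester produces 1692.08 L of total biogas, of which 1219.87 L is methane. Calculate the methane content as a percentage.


CH4% = V_CH4 / V_total * 100
= 1219.87 / 1692.08 * 100
= 72.0929%

72.0929%


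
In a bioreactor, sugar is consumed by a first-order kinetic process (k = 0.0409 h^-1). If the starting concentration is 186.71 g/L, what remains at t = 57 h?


S = S0 * exp(-k * t)
S = 186.71 * exp(-0.0409 * 57)
S = 18.1425 g/L

18.1425 g/L


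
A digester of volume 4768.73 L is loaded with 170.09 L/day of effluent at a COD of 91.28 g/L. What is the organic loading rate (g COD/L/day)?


OLR = Q * S / V
= 170.09 * 91.28 / 4768.73
= 3.2558 g/L/day

3.2558 g/L/day


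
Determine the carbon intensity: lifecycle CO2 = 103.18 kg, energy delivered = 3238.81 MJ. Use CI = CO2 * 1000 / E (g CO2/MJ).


CI = CO2 * 1000 / E
= 103.18 * 1000 / 3238.81
= 31.8574 g CO2/MJ

31.8574 g CO2/MJ


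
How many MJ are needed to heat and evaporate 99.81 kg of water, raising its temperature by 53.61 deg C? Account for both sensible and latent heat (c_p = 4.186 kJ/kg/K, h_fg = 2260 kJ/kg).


E = m_water * (4.186 * dT + 2260) / 1000
= 99.81 * (4.186 * 53.61 + 2260) / 1000
= 247.9691 MJ

247.9691 MJ


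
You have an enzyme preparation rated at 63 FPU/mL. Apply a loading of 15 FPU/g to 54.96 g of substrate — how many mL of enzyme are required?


V = dosage * m_sub / activity
V = 15 * 54.96 / 63
V = 13.0857 mL

13.0857 mL


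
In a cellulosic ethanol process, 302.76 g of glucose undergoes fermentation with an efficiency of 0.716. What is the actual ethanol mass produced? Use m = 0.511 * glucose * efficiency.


Actual ethanol: m = 0.511 * 302.76 * 0.716
m = 110.7726 g

110.7726 g


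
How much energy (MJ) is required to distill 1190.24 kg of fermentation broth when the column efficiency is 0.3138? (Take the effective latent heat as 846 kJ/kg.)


E = m * 846 / (eta * 1000)
= 1190.24 * 846 / (0.3138 * 1000)
= 3208.8688 MJ

3208.8688 MJ


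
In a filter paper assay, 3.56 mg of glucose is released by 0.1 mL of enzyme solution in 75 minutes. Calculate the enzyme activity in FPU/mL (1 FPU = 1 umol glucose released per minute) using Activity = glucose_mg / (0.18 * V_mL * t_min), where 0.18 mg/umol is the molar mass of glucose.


Activity = glucose_mg / (0.18 mg/umol * V_mL * t_min)
= 3.56 / (0.18 * 0.1 * 75)
= 2.6370 FPU/mL

2.6370 FPU/mL


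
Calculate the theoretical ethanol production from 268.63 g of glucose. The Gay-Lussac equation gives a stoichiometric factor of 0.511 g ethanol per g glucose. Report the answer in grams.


Theoretical ethanol yield: m_EtOH = 0.511 * m_glucose
m_EtOH = 0.511 * 268.63 = 137.2699 g

137.2699 g


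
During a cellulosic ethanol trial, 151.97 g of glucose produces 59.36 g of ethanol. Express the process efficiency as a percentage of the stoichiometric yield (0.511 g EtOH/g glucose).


Fermentation efficiency = (actual / (0.511 * glucose)) * 100
= (59.36 / (0.511 * 151.97)) * 100
= 76.4390%

76.4390%


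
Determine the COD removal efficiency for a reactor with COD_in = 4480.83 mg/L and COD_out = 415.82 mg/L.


eta = (COD_in - COD_out) / COD_in * 100
= (4480.83 - 415.82) / 4480.83 * 100
= 90.7200%

90.7200%


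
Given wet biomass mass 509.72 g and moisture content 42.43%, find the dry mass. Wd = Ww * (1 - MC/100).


Wd = Ww * (1 - MC/100)
= 509.72 * (1 - 42.43/100)
= 293.4458 g

293.4458 g


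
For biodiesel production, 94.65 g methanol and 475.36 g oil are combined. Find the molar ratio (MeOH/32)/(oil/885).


Molar ratio = n_MeOH / n_oil = (MeOH/32) / (oil/885) = (MeOH * 885) / (32 * oil)
= (94.65 * 885) / (32 * 475.36)
= 5.5067

5.5067


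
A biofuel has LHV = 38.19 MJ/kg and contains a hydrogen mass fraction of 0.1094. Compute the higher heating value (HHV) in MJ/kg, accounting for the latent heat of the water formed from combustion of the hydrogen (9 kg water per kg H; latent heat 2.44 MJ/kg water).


HHV = LHV + H_frac * 9 * 2.44
= 38.19 + 0.1094 * 9 * 2.44
= 40.5924 MJ/kg

40.5924 MJ/kg


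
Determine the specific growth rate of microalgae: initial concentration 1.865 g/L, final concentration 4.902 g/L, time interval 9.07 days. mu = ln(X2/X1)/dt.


mu = ln(X2/X1) / dt
= ln(4.902/1.865) / 9.07
= 0.1065 per day

0.1065 per day


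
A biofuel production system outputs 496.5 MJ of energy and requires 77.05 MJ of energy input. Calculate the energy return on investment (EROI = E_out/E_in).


EROI = E_out / E_in
= 496.5 / 77.05
= 6.4439

6.4439


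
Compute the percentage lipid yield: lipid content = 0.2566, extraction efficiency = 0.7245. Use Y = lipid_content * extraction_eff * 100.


Y = lipid_content * extraction_eff * 100
= 0.2566 * 0.7245 * 100
= 18.5907%

18.5907%


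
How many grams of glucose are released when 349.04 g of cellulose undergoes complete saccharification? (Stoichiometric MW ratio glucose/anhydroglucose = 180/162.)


glucose = cellulose * 180/162
= 349.04 * 180/162
= 387.8222 g

387.8222 g


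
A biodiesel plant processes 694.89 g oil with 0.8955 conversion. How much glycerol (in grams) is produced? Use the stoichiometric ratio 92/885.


glycerol = oil * conv * (92/885)
= 694.89 * 0.8955 * 92 / 885
= 64.6884 g

64.6884 g


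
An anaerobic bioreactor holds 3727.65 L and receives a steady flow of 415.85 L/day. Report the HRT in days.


HRT = V / Q
= 3727.65 / 415.85
= 8.9639 days

8.9639 days


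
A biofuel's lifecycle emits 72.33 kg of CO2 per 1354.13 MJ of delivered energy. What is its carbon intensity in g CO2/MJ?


CI = CO2 * 1000 / E
= 72.33 * 1000 / 1354.13
= 53.4144 g CO2/MJ

53.4144 g CO2/MJ


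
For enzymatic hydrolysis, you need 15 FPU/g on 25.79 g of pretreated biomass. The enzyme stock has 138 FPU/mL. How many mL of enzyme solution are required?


V = dosage * m_sub / activity
V = 15 * 25.79 / 138
V = 2.8033 mL

2.8033 mL


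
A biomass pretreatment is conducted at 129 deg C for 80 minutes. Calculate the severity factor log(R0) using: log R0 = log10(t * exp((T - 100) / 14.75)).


logR0 = log10(t * exp((T - 100) / 14.75))
= log10(80 * exp((129 - 100) / 14.75))
= 2.7570

2.7570


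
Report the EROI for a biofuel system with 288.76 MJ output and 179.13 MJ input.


EROI = E_out / E_in
= 288.76 / 179.13
= 1.6120

1.6120


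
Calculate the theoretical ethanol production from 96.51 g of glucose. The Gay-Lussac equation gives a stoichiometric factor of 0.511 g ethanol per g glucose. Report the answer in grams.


Theoretical ethanol yield: m_EtOH = 0.511 * m_glucose
m_EtOH = 0.511 * 96.51 = 49.3166 g

49.3166 g


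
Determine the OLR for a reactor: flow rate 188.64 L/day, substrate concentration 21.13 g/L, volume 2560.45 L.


OLR = Q * S / V
= 188.64 * 21.13 / 2560.45
= 1.5567 g/L/day

1.5567 g/L/day


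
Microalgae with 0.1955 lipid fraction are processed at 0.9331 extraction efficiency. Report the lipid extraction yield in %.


Y = lipid_content * extraction_eff * 100
= 0.1955 * 0.9331 * 100
= 18.2421%

18.2421%


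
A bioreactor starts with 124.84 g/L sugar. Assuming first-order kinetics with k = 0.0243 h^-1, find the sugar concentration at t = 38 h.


S = S0 * exp(-k * t)
S = 124.84 * exp(-0.0243 * 38)
S = 49.5823 g/L

49.5823 g/L


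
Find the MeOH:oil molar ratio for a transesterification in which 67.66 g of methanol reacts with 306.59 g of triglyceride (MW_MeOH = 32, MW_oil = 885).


Molar ratio = n_MeOH / n_oil = (MeOH/32) / (oil/885) = (MeOH * 885) / (32 * oil)
= (67.66 * 885) / (32 * 306.59)
= 6.1033

6.1033


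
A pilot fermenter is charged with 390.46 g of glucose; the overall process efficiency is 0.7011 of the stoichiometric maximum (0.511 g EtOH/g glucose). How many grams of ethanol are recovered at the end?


Actual ethanol: m = 0.511 * 390.46 * 0.7011
m = 139.8870 g

139.8870 g


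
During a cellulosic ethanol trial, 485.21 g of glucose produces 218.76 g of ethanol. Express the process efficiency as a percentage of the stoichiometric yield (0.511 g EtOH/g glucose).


Fermentation efficiency = (actual / (0.511 * glucose)) * 100
= (218.76 / (0.511 * 485.21)) * 100
= 88.2302%

88.2302%


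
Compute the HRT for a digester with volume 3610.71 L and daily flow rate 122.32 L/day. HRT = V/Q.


HRT = V / Q
= 3610.71 / 122.32
= 29.5186 days

29.5186 days


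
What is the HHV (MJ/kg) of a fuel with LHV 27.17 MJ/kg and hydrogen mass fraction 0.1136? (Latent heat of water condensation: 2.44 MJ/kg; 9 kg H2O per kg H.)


HHV = LHV + H_frac * 9 * 2.44
= 27.17 + 0.1136 * 9 * 2.44
= 29.6647 MJ/kg

29.6647 MJ/kg


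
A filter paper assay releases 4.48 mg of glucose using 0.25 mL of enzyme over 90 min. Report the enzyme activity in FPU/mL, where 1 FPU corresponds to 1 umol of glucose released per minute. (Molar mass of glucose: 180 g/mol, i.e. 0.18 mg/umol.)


Activity = glucose_mg / (0.18 mg/umol * V_mL * t_min)
= 4.48 / (0.18 * 0.25 * 90)
= 1.1062 FPU/mL

1.1062 FPU/mL


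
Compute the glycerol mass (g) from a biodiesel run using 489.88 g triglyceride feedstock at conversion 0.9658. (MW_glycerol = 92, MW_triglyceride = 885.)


glycerol = oil * conv * (92/885)
= 489.88 * 0.9658 * 92 / 885
= 49.1837 g

49.1837 g


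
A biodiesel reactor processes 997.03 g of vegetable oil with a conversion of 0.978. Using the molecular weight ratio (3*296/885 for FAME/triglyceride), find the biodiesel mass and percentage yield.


m_FAME = oil * conv * (3 * 296 / 885) = oil * conv * (888/885)
= 997.03 * 0.978 * 888 / 885
= 978.4007 g
Y = m_FAME / oil * 100 = conv * (888/885) * 100
= 0.978 * 888 / 885 * 100
= 98.13%

978.4007 g FAME; Y = 98.13%


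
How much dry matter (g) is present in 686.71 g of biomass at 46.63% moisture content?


Wd = Ww * (1 - MC/100)
= 686.71 * (1 - 46.63/100)
= 366.4971 g

366.4971 g


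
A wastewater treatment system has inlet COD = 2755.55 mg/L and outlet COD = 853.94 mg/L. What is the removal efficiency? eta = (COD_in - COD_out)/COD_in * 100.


eta = (COD_in - COD_out) / COD_in * 100
= (2755.55 - 853.94) / 2755.55 * 100
= 69.0102%

69.0102%


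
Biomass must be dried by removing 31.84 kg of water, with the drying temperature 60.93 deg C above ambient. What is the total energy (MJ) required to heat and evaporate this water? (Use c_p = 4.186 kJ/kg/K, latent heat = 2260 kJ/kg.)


E = m_water * (4.186 * dT + 2260) / 1000
= 31.84 * (4.186 * 60.93 + 2260) / 1000
= 80.0793 MJ

80.0793 MJ


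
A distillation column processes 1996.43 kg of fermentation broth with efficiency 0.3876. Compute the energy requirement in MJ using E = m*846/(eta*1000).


E = m * 846 / (eta * 1000)
= 1996.43 * 846 / (0.3876 * 1000)
= 4357.5330 MJ

4357.5330 MJ


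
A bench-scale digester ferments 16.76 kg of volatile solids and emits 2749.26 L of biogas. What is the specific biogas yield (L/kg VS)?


Y = V / VS
= 2749.26 / 16.76
= 164.0370 L/kg VS

164.0370 L/kg VS


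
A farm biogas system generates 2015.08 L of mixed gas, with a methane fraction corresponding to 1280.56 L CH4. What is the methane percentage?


CH4% = V_CH4 / V_total * 100
= 1280.56 / 2015.08 * 100
= 63.5488%

63.5488%


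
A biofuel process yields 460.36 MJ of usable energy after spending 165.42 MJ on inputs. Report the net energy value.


NEV = E_out - E_in
= 460.36 - 165.42
= 294.9400 MJ

294.9400 MJ


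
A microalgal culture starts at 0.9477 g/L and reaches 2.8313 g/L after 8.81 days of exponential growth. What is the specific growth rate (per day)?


mu = ln(X2/X1) / dt
= ln(2.8313/0.9477) / 8.81
= 0.1242 per day

0.1242 per day


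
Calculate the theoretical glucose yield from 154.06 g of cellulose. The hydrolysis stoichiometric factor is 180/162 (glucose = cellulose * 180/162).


glucose = cellulose * 180/162
= 154.06 * 180/162
= 171.1778 g

171.1778 g


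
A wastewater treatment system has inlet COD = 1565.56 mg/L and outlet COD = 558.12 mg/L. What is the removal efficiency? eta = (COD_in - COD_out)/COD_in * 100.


eta = (COD_in - COD_out) / COD_in * 100
= (1565.56 - 558.12) / 1565.56 * 100
= 64.3501%

64.3501%


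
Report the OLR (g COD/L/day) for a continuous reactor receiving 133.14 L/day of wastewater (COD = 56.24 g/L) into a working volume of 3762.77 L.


OLR = Q * S / V
= 133.14 * 56.24 / 3762.77
= 1.9900 g/L/day

1.9900 g/L/day


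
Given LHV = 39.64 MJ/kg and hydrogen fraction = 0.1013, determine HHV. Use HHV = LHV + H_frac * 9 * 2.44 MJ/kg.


HHV = LHV + H_frac * 9 * 2.44
= 39.64 + 0.1013 * 9 * 2.44
= 41.8645 MJ/kg

41.8645 MJ/kg


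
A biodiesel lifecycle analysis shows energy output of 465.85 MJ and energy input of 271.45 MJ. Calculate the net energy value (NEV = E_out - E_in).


NEV = E_out - E_in
= 465.85 - 271.45
= 194.4000 MJ

194.4000 MJ


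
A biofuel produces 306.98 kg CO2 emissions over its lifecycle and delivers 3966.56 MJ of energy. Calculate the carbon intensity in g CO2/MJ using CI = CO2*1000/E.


CI = CO2 * 1000 / E
= 306.98 * 1000 / 3966.56
= 77.3920 g CO2/MJ

77.3920 g CO2/MJ


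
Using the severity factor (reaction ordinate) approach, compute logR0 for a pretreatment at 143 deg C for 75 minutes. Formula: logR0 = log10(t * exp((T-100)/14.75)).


logR0 = log10(t * exp((T - 100) / 14.75))
= log10(75 * exp((143 - 100) / 14.75))
= 3.1411

3.1411


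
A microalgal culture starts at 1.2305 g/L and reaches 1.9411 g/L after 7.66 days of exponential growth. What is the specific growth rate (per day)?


mu = ln(X2/X1) / dt
= ln(1.9411/1.2305) / 7.66
= 0.0595 per day

0.0595 per day


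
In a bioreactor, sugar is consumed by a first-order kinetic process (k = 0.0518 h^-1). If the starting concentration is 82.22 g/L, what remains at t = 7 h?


S = S0 * exp(-k * t)
S = 82.22 * exp(-0.0518 * 7)
S = 57.2140 g/L

57.2140 g/L


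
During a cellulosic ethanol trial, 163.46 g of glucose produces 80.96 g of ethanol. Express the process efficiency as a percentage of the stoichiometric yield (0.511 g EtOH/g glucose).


Fermentation efficiency = (actual / (0.511 * glucose)) * 100
= (80.96 / (0.511 * 163.46)) * 100
= 96.9255%

96.9255%


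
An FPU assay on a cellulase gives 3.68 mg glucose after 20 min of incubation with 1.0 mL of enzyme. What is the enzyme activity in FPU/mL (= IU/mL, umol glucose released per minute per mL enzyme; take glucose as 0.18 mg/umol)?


Activity = glucose_mg / (0.18 mg/umol * V_mL * t_min)
= 3.68 / (0.18 * 1.0 * 20)
= 1.0222 FPU/mL

1.0222 FPU/mL


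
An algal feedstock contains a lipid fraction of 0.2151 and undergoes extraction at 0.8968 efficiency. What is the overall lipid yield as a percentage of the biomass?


Y = lipid_content * extraction_eff * 100
= 0.2151 * 0.8968 * 100
= 19.2902%

19.2902%


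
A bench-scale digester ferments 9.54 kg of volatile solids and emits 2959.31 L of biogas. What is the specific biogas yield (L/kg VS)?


Y = V / VS
= 2959.31 / 9.54
= 310.2002 L/kg VS

310.2002 L/kg VS


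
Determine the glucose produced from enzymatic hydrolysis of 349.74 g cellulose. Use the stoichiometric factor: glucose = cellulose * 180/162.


glucose = cellulose * 180/162
= 349.74 * 180/162
= 388.6000 g

388.6000 g


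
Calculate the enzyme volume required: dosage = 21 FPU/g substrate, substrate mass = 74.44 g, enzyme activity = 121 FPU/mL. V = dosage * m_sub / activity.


V = dosage * m_sub / activity
V = 21 * 74.44 / 121
V = 12.9193 mL

12.9193 mL


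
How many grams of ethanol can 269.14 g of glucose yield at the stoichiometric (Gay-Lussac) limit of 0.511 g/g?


Theoretical ethanol yield: m_EtOH = 0.511 * m_glucose
m_EtOH = 0.511 * 269.14 = 137.5305 g

137.5305 g


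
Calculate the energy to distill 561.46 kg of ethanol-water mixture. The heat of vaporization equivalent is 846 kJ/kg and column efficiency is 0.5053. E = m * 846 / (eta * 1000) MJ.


E = m * 846 / (eta * 1000)
= 561.46 * 846 / (0.5053 * 1000)
= 940.0260 MJ

940.0260 MJ


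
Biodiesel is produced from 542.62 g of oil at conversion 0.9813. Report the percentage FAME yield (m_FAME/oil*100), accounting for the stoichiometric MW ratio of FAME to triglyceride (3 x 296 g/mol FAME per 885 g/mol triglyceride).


m_FAME = oil * conv * (3 * 296 / 885) = oil * conv * (888/885)
= 542.62 * 0.9813 * 888 / 885
= 534.2780 g
Y = m_FAME / oil * 100 = conv * (888/885) * 100
= 0.9813 * 888 / 885 * 100
= 98.46%

98.46%


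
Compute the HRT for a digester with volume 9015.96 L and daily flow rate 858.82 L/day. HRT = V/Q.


HRT = V / Q
= 9015.96 / 858.82
= 10.4981 days

10.4981 days


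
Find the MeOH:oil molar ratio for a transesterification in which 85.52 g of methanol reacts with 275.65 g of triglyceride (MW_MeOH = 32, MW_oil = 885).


Molar ratio = n_MeOH / n_oil = (MeOH/32) / (oil/885) = (MeOH * 885) / (32 * oil)
= (85.52 * 885) / (32 * 275.65)
= 8.5803

8.5803


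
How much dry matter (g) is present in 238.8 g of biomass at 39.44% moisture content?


Wd = Ww * (1 - MC/100)
= 238.8 * (1 - 39.44/100)
= 144.6173 g

144.6173 g


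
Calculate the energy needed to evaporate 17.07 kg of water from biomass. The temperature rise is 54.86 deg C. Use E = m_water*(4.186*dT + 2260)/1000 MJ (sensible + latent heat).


E = m_water * (4.186 * dT + 2260) / 1000
= 17.07 * (4.186 * 54.86 + 2260) / 1000
= 42.4982 MJ

42.4982 MJ


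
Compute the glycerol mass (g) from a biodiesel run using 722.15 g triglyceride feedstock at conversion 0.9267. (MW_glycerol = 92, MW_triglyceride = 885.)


glycerol = oil * conv * (92/885)
= 722.15 * 0.9267 * 92 / 885
= 69.5683 g

69.5683 g


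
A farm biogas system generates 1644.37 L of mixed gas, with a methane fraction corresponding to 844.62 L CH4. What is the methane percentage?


CH4% = V_CH4 / V_total * 100
= 844.62 / 1644.37 * 100
= 51.3644%

51.3644%


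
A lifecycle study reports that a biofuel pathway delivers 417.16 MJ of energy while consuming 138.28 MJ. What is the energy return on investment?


EROI = E_out / E_in
= 417.16 / 138.28
= 3.0168

3.0168


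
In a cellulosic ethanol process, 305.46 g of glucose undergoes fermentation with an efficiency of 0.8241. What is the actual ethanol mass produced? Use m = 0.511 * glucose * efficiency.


Actual ethanol: m = 0.511 * 305.46 * 0.8241
m = 128.6338 g

128.6338 g


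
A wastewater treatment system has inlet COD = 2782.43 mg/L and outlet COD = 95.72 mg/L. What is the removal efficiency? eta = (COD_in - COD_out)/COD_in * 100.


eta = (COD_in - COD_out) / COD_in * 100
= (2782.43 - 95.72) / 2782.43 * 100
= 96.5598%

96.5598%


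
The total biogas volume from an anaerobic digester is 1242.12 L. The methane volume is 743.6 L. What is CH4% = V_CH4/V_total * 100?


CH4% = V_CH4 / V_total * 100
= 743.6 / 1242.12 * 100
= 59.8654%

59.8654%


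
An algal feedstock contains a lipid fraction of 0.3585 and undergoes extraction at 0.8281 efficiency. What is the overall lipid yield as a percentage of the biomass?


Y = lipid_content * extraction_eff * 100
= 0.3585 * 0.8281 * 100
= 29.6874%

29.6874%


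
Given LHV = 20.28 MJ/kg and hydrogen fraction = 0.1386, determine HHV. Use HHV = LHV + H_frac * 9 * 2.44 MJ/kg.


HHV = LHV + H_frac * 9 * 2.44
= 20.28 + 0.1386 * 9 * 2.44
= 23.3237 MJ/kg

23.3237 MJ/kg


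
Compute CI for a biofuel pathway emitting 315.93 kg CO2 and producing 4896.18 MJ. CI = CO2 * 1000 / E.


CI = CO2 * 1000 / E
= 315.93 * 1000 / 4896.18
= 64.5258 g CO2/MJ

64.5258 g CO2/MJ


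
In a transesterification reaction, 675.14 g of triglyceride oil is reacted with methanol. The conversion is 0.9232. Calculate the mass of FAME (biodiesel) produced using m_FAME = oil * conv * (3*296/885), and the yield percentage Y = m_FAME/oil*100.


m_FAME = oil * conv * (3 * 296 / 885) = oil * conv * (888/885)
= 675.14 * 0.9232 * 888 / 885
= 625.4021 g
Y = m_FAME / oil * 100 = conv * (888/885) * 100
= 0.9232 * 888 / 885 * 100
= 92.63%

625.4021 g FAME; Y = 92.63%


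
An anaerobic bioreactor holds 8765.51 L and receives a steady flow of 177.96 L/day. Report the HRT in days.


HRT = V / Q
= 8765.51 / 177.96
= 49.2555 days

49.2555 days


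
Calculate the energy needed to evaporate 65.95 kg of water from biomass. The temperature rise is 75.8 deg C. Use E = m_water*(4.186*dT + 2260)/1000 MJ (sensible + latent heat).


E = m_water * (4.186 * dT + 2260) / 1000
= 65.95 * (4.186 * 75.8 + 2260) / 1000
= 169.9729 MJ

169.9729 MJ


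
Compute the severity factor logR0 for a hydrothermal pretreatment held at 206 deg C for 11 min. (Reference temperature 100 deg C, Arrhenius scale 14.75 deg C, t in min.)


logR0 = log10(t * exp((T - 100) / 14.75))
= log10(11 * exp((206 - 100) / 14.75))
= 4.1624

4.1624


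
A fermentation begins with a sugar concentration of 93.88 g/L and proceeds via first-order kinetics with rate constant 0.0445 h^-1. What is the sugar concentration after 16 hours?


S = S0 * exp(-k * t)
S = 93.88 * exp(-0.0445 * 16)
S = 46.0633 g/L

46.0633 g/L


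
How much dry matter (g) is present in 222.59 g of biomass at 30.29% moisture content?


Wd = Ww * (1 - MC/100)
= 222.59 * (1 - 30.29/100)
= 155.1675 g

155.1675 g


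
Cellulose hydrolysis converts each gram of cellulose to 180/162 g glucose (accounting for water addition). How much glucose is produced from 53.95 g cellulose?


glucose = cellulose * 180/162
= 53.95 * 180/162
= 59.9444 g

59.9444 g


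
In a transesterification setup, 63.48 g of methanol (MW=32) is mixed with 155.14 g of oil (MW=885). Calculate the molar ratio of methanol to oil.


Molar ratio = n_MeOH / n_oil = (MeOH/32) / (oil/885) = (MeOH * 885) / (32 * oil)
= (63.48 * 885) / (32 * 155.14)
= 11.3164

11.3164


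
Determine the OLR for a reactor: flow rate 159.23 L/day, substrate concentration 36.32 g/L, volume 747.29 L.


OLR = Q * S / V
= 159.23 * 36.32 / 747.29
= 7.7389 g/L/day

7.7389 g/L/day


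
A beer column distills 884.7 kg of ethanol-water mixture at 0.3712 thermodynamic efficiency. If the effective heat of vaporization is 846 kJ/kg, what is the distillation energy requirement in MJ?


E = m * 846 / (eta * 1000)
= 884.7 * 846 / (0.3712 * 1000)
= 2016.3152 MJ

2016.3152 MJ


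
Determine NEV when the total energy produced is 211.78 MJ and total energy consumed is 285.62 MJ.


NEV = E_out - E_in
= 211.78 - 285.62
= -73.8400 MJ

-73.8400 MJ


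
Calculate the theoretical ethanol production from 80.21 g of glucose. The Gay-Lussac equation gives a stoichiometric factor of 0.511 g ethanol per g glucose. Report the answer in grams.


Theoretical ethanol yield: m_EtOH = 0.511 * m_glucose
m_EtOH = 0.511 * 80.21 = 40.9873 g

40.9873 g


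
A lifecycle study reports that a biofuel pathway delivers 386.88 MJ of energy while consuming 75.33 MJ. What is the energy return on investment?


EROI = E_out / E_in
= 386.88 / 75.33
= 5.1358

5.1358


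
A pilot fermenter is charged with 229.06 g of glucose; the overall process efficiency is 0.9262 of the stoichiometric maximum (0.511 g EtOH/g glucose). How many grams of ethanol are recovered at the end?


Actual ethanol: m = 0.511 * 229.06 * 0.9262
m = 108.4114 g

108.4114 g


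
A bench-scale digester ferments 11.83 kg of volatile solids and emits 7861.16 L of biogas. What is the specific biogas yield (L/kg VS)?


Y = V / VS
= 7861.16 / 11.83
= 664.5106 L/kg VS

664.5106 L/kg VS


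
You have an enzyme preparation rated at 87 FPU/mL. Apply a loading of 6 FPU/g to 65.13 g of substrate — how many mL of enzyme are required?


V = dosage * m_sub / activity
V = 6 * 65.13 / 87
V = 4.4917 mL

4.4917 mL


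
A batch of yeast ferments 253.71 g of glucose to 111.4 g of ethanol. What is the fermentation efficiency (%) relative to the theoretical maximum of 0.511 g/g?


Fermentation efficiency = (actual / (0.511 * glucose)) * 100
= (111.4 / (0.511 * 253.71)) * 100
= 85.9264%

85.9264%
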